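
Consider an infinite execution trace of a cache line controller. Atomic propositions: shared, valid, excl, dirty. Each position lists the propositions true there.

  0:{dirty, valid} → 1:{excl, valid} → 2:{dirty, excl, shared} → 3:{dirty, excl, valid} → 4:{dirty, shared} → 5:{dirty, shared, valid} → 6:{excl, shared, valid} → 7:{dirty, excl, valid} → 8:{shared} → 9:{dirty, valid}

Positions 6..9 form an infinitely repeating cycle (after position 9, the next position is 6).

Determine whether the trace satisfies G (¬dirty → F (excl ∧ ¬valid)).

¬dirty → F (excl ∧ ¬valid) must hold at every position from 0 onward. It fails at position 6, so G (¬dirty → F (excl ∧ ¬valid)) is false.
Positions where ¬dirty holds: 1, 6, 8.
Check F (excl ∧ ¬valid) at each: 1→ok, 6→fails, 8→fails.

Does not hold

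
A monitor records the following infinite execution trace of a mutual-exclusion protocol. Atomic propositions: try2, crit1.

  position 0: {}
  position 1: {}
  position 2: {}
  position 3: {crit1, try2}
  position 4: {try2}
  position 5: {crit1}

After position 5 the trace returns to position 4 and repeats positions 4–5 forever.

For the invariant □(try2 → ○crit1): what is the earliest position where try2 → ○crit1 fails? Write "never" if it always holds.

3

Check try2 → ○crit1 at each position in order: 0 ✓, 1 ✓, 2 ✓.
At position 3 the labels are {crit1, try2} and the next position 4 has {try2}, so try2 → ○crit1 is false there. This is the first violation.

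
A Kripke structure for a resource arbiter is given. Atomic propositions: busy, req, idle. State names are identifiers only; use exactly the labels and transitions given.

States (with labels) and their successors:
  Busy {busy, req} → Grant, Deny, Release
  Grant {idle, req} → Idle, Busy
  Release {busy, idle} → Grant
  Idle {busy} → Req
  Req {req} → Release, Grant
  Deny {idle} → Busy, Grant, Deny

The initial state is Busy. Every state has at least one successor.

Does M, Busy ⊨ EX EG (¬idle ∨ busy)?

States satisfying EG (¬idle ∨ busy): ∅.
States satisfying EX EG (¬idle ∨ busy): ∅.
No suitable path/successor from Busy witnesses the formula.
Busy ∉ Sat(EX EG (¬idle ∨ busy)).

Does not hold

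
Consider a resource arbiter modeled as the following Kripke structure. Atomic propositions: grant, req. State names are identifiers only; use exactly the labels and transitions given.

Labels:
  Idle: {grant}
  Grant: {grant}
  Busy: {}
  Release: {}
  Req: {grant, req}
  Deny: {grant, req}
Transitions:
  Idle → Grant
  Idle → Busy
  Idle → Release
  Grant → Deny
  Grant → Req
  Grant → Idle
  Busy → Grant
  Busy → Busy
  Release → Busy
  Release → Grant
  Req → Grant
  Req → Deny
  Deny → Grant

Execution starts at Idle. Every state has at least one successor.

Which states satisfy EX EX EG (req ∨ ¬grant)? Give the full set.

States satisfying EX EG (req ∨ ¬grant): {Idle, Busy, Release}.
States satisfying EX EX EG (req ∨ ¬grant): {Idle, Grant, Busy, Release}.

{Idle, Grant, Busy, Release}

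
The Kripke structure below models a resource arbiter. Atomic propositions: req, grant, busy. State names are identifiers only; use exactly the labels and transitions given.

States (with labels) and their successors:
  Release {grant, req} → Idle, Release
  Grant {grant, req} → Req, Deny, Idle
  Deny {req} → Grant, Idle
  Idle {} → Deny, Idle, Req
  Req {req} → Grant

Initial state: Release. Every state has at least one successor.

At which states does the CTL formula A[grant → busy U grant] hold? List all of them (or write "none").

States satisfying grant → busy: {Deny, Idle, Req}.
States satisfying grant: {Release, Grant}.
States satisfying A[grant → busy U grant]: {Release, Grant, Req}.

{Release, Grant, Req}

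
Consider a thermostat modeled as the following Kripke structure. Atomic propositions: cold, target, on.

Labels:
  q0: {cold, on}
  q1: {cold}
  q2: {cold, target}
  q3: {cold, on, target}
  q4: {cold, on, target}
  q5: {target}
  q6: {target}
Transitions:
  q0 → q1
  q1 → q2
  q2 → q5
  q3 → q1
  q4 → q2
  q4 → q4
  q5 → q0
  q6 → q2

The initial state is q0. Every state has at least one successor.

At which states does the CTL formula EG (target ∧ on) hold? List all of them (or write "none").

States satisfying target ∧ on: {q3, q4}.
States satisfying EG (target ∧ on): {q4}.

{q4}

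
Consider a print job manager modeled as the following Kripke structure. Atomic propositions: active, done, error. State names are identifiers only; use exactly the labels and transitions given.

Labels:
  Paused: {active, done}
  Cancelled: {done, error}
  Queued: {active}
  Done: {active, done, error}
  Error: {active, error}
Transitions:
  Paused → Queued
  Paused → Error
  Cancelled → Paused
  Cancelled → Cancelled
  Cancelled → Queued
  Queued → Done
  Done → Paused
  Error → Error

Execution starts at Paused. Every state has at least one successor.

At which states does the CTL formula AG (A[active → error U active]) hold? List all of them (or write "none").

{Paused, Queued, Done, Error}

States satisfying A[active → error U active]: {Paused, Queued, Done, Error}.
States satisfying AG (A[active → error U active]): {Paused, Queued, Done, Error}.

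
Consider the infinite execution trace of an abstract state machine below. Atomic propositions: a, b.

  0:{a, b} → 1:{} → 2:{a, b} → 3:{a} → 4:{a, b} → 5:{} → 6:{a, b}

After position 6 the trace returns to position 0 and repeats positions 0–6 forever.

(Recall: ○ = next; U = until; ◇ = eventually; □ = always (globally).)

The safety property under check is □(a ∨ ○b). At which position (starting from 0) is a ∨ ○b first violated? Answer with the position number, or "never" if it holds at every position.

never

a ∨ ○b holds at every position 0..6, and those are all the positions the trace ever visits, so the invariant □(a ∨ ○b) is never violated.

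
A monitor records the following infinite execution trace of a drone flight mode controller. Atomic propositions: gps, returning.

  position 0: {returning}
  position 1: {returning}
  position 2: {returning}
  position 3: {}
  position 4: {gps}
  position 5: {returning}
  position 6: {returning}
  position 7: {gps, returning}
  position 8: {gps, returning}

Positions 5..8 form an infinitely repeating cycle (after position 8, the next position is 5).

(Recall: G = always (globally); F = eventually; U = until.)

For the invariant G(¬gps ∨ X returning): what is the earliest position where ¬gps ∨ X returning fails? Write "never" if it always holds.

never

¬gps ∨ X returning holds at every position 0..8, and those are all the positions the trace ever visits, so the invariant G(¬gps ∨ X returning) is never violated.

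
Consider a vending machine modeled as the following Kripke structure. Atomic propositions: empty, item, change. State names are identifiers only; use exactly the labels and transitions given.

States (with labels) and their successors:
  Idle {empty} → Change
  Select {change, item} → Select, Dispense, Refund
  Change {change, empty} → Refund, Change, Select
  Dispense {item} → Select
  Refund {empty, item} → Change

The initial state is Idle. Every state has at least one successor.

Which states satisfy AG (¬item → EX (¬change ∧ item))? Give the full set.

{Select, Change, Dispense, Refund}

States satisfying ¬item → EX (¬change ∧ item): {Select, Change, Dispense, Refund}.
States satisfying AG (¬item → EX (¬change ∧ item)): {Select, Change, Dispense, Refund}.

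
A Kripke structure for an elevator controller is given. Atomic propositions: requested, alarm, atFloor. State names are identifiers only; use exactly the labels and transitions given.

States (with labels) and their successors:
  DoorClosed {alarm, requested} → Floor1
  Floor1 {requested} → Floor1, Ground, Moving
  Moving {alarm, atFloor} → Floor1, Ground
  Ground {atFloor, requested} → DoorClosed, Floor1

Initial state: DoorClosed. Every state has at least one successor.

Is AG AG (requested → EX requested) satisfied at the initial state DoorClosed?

Holds

States satisfying AG (requested → EX requested): {DoorClosed, Floor1, Moving, Ground}.
States satisfying AG AG (requested → EX requested): {DoorClosed, Floor1, Moving, Ground}.
Every state reachable from DoorClosed satisfies AG (requested → EX requested).
DoorClosed ∈ Sat(AG AG (requested → EX requested)).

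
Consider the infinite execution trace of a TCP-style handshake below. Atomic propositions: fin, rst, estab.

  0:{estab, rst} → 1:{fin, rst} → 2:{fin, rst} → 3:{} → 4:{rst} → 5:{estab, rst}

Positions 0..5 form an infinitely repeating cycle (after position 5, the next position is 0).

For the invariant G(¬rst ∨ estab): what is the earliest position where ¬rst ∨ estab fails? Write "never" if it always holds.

1

Check ¬rst ∨ estab at each position in order: 0 ✓.
At position 1 the labels are {fin, rst}, so ¬rst ∨ estab is false there. This is the first violation.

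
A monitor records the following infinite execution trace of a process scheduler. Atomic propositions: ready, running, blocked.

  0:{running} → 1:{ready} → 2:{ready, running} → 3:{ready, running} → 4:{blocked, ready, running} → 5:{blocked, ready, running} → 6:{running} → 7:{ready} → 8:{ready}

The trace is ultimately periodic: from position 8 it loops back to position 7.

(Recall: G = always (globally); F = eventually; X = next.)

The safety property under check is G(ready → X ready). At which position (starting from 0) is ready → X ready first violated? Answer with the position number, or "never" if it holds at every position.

5

Check ready → X ready at each position in order: 0 ✓, 1 ✓, 2 ✓, 3 ✓, 4 ✓.
At position 5 the labels are {blocked, ready, running} and the next position 6 has {running}, so ready → X ready is false there. This is the first violation.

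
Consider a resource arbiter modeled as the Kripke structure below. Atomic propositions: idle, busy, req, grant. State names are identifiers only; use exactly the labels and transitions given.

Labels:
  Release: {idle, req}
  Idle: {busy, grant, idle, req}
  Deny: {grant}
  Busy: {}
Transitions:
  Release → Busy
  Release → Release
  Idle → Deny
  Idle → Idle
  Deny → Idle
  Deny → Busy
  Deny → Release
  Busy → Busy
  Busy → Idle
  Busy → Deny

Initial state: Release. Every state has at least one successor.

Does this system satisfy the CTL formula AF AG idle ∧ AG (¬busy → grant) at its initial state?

States satisfying AG idle: ∅.
States satisfying AF AG idle: ∅.
States satisfying ¬busy → grant: {Idle, Deny}.
States satisfying AG (¬busy → grant): ∅.
States satisfying AF AG idle ∧ AG (¬busy → grant): ∅.
Release ∉ Sat(AF AG idle ∧ AG (¬busy → grant)).

Violated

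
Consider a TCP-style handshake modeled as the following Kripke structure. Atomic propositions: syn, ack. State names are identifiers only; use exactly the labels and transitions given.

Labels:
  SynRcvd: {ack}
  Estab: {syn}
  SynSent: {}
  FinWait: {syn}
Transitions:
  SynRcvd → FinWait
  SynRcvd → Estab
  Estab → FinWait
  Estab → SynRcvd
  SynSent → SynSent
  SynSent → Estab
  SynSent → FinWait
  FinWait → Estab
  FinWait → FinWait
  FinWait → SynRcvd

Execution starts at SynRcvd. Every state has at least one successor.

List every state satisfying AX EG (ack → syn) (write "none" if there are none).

States satisfying EG (ack → syn): {Estab, SynSent, FinWait}.
States satisfying AX EG (ack → syn): {SynRcvd, SynSent}.

{SynRcvd, SynSent}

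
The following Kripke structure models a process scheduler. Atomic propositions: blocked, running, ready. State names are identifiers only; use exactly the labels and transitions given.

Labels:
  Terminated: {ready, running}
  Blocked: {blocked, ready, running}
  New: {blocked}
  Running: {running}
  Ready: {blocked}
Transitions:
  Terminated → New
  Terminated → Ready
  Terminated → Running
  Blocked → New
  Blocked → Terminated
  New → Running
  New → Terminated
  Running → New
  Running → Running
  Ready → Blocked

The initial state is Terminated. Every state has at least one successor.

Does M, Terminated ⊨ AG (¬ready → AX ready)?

No

States satisfying ¬ready → AX ready: {Terminated, Blocked, Ready}.
States satisfying AG (¬ready → AX ready): ∅.
New is reachable from Terminated and violates ¬ready → AX ready, so AG fails at Terminated.
Terminated ∉ Sat(AG (¬ready → AX ready)).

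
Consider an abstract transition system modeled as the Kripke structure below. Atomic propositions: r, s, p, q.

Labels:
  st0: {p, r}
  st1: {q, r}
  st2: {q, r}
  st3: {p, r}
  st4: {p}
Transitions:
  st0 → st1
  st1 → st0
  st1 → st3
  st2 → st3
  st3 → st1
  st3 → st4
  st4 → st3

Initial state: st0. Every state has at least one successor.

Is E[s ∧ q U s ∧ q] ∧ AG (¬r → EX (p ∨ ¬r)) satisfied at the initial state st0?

Does not hold

States satisfying s ∧ q: ∅.
States satisfying E[s ∧ q U s ∧ q]: ∅.
States satisfying ¬r → EX (p ∨ ¬r): {st0, st1, st2, st3, st4}.
States satisfying AG (¬r → EX (p ∨ ¬r)): {st0, st1, st2, st3, st4}.
States satisfying E[s ∧ q U s ∧ q] ∧ AG (¬r → EX (p ∨ ¬r)): ∅.
st0 ∉ Sat(E[s ∧ q U s ∧ q] ∧ AG (¬r → EX (p ∨ ¬r))).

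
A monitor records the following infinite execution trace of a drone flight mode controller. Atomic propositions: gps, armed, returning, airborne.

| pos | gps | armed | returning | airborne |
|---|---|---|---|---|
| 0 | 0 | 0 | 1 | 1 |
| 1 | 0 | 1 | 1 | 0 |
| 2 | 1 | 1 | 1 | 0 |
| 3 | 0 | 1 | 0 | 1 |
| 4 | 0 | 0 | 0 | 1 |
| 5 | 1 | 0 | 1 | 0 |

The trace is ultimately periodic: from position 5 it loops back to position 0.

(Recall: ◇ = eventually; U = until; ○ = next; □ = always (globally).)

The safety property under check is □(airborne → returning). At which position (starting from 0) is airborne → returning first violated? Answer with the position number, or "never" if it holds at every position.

Check airborne → returning at each position in order: 0 ✓, 1 ✓, 2 ✓.
At position 3 the labels are {airborne, armed}, so airborne → returning is false there. This is the first violation.

3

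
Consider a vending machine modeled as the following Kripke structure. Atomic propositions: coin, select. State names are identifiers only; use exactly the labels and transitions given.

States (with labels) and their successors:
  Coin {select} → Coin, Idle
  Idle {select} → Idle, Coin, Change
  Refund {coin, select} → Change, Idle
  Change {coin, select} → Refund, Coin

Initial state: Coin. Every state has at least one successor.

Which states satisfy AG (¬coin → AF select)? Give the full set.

{Coin, Idle, Refund, Change}

States satisfying ¬coin → AF select: {Coin, Idle, Refund, Change}.
States satisfying AG (¬coin → AF select): {Coin, Idle, Refund, Change}.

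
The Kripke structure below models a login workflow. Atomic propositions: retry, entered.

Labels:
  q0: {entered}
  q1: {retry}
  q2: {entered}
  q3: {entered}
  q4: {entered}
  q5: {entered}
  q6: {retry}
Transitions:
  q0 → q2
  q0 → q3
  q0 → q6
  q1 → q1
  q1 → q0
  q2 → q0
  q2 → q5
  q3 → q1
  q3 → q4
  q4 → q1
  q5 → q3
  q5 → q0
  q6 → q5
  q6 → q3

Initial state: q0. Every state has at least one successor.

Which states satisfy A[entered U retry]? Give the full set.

States satisfying entered: {q0, q2, q3, q4, q5}.
States satisfying retry: {q1, q6}.
States satisfying A[entered U retry]: {q1, q3, q4, q6}.

{q1, q3, q4, q6}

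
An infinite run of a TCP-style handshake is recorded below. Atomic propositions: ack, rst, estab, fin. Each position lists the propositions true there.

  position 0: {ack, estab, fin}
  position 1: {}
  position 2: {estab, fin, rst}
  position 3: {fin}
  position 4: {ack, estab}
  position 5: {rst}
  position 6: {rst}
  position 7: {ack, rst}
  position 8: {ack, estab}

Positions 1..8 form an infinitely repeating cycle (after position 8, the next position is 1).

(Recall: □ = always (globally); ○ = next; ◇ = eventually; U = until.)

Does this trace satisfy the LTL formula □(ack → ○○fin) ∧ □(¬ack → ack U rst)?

Violated

ack → ○○fin must hold at every position from 0 onward. It fails at position 4, so □(ack → ○○fin) is false.
Positions where ack holds: 0, 4, 7, 8.
Check ○○fin at each: 0→ok, 4→fails, 7→fails, 8→ok.
¬ack → ack U rst must hold at every position from 0 onward. It fails at position 1, so □(¬ack → ack U rst) is false.
Positions where ¬ack holds: 1, 2, 3, 5, 6.
Check ack U rst at each: 1→fails, 2→ok, 3→fails, 5→ok, 6→ok.
At position 0: □(ack → ○○fin) is false; □(¬ack → ack U rst) is false; so □(ack → ○○fin) ∧ □(¬ack → ack U rst) is false.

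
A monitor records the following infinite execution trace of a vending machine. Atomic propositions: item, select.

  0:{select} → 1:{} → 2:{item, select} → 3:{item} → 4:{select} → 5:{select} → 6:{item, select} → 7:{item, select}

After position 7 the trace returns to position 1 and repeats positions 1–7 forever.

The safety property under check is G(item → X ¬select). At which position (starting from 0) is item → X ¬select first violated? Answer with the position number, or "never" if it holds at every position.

3

Check item → X ¬select at each position in order: 0 ✓, 1 ✓, 2 ✓.
At position 3 the labels are {item} and the next position 4 has {select}, so item → X ¬select is false there. This is the first violation.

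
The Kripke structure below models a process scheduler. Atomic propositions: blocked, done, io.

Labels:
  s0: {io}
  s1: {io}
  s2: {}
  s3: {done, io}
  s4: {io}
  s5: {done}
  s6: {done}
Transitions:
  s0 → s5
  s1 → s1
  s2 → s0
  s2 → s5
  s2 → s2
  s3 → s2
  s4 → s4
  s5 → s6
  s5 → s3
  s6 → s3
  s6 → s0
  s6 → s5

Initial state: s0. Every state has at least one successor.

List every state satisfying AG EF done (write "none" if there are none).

{s0, s2, s3, s5, s6}

States satisfying EF done: {s0, s2, s3, s5, s6}.
States satisfying AG EF done: {s0, s2, s3, s5, s6}.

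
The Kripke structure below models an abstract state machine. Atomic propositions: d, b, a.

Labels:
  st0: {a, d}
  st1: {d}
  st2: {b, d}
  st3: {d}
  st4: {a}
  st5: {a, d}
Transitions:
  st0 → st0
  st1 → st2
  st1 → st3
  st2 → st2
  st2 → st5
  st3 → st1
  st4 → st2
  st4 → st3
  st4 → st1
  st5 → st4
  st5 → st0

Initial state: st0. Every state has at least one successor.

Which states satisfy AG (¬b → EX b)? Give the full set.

States satisfying ¬b → EX b: {st1, st2, st4}.
States satisfying AG (¬b → EX b): ∅.

none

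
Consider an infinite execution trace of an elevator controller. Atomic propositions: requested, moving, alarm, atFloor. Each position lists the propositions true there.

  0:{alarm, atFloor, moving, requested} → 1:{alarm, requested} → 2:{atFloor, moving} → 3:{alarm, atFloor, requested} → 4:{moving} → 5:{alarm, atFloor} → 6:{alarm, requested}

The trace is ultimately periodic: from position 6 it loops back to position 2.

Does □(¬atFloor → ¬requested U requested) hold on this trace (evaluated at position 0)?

Holds

¬atFloor → ¬requested U requested holds at every position 0..6, and those are all positions ever visited, so □(¬atFloor → ¬requested U requested) holds.
Positions where ¬atFloor holds: 1, 4, 6.
Check ¬requested U requested at each: 1→ok, 4→ok, 6→ok.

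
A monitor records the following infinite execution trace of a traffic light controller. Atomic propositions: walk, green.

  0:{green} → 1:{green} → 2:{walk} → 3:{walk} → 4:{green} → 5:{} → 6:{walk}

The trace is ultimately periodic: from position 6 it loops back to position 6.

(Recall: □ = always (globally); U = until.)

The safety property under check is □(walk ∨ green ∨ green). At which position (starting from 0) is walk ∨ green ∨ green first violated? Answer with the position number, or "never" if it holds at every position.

Check walk ∨ green ∨ green at each position in order: 0 ✓, 1 ✓, 2 ✓, 3 ✓, 4 ✓.
At position 5 the labels are {}, so walk ∨ green ∨ green is false there. This is the first violation.

5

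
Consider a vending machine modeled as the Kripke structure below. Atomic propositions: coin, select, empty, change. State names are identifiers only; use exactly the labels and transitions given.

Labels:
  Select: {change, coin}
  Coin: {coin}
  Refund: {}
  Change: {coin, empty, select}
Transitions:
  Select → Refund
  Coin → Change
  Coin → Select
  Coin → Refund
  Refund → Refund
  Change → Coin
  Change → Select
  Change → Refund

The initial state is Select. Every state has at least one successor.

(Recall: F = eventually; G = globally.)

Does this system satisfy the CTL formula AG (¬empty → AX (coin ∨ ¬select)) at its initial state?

States satisfying ¬empty → AX (coin ∨ ¬select): {Select, Coin, Refund, Change}.
States satisfying AG (¬empty → AX (coin ∨ ¬select)): {Select, Coin, Refund, Change}.
Every state reachable from Select satisfies ¬empty → AX (coin ∨ ¬select).
Select ∈ Sat(AG (¬empty → AX (coin ∨ ¬select))).

Yes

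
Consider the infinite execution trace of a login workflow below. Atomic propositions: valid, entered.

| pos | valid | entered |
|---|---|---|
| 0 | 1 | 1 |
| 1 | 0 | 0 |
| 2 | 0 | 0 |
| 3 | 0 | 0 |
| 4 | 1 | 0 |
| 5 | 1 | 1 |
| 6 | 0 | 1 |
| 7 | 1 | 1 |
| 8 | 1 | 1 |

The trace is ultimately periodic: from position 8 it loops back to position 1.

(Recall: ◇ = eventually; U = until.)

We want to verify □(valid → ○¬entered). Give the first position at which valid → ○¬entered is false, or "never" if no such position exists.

4

Check valid → ○¬entered at each position in order: 0 ✓, 1 ✓, 2 ✓, 3 ✓.
At position 4 the labels are {valid} and the next position 5 has {entered, valid}, so valid → ○¬entered is false there. This is the first violation.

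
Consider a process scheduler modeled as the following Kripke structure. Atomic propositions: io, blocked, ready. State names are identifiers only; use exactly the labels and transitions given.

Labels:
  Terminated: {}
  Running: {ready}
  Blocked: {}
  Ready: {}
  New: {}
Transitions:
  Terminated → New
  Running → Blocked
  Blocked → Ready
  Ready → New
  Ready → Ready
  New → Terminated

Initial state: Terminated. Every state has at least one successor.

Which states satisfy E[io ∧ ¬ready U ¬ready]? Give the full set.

States satisfying io ∧ ¬ready: ∅.
States satisfying ¬ready: {Terminated, Blocked, Ready, New}.
States satisfying E[io ∧ ¬ready U ¬ready]: {Terminated, Blocked, Ready, New}.

{Terminated, Blocked, Ready, New}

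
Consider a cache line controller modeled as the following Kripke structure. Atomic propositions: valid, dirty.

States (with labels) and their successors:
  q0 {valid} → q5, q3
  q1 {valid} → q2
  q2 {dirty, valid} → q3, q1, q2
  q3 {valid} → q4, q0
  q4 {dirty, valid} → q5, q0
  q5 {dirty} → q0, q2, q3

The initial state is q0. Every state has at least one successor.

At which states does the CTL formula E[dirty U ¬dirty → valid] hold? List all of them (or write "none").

States satisfying dirty: {q2, q4, q5}.
States satisfying ¬dirty → valid: {q0, q1, q2, q3, q4, q5}.
States satisfying E[dirty U ¬dirty → valid]: {q0, q1, q2, q3, q4, q5}.

{q0, q1, q2, q3, q4, q5}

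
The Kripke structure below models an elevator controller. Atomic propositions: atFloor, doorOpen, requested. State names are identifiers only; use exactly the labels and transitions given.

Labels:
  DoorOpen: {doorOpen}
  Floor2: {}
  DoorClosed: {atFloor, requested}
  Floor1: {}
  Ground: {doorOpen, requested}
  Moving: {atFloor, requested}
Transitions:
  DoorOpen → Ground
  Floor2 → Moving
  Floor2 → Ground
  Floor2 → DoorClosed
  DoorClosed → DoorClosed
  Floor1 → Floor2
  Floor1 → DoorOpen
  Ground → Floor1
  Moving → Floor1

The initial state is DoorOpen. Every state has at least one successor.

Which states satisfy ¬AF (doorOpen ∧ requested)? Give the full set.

States satisfying doorOpen ∧ requested: {Ground}.
States satisfying AF (doorOpen ∧ requested): {DoorOpen, Ground}.
States satisfying ¬AF (doorOpen ∧ requested): {Floor2, DoorClosed, Floor1, Moving}.

{Floor2, DoorClosed, Floor1, Moving}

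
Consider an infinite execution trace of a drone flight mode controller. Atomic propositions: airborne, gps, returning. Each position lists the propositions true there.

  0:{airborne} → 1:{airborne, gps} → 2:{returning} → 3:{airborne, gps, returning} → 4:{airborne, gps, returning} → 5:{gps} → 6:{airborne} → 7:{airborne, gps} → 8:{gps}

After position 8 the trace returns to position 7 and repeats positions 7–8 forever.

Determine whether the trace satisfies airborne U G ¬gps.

No

Walking from position 0: at position 2, G ¬gps has not yet held and airborne fails, so airborne U G ¬gps is false.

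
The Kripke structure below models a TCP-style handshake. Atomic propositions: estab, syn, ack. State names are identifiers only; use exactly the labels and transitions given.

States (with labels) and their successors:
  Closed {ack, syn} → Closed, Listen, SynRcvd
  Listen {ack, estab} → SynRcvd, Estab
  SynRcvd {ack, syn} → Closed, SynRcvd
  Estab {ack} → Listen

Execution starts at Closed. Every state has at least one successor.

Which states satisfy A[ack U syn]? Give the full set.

States satisfying ack: {Closed, Listen, SynRcvd, Estab}.
States satisfying syn: {Closed, SynRcvd}.
States satisfying A[ack U syn]: {Closed, SynRcvd}.

{Closed, SynRcvd}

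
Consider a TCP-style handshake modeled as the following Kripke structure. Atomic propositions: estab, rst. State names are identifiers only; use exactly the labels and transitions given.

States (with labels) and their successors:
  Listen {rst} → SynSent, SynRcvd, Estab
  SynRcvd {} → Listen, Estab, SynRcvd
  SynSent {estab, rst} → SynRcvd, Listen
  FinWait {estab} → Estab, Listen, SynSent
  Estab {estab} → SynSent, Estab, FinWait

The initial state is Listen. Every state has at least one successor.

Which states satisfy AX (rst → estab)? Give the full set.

States satisfying rst → estab: {SynRcvd, SynSent, FinWait, Estab}.
States satisfying AX (rst → estab): {Listen, Estab}.

{Listen, Estab}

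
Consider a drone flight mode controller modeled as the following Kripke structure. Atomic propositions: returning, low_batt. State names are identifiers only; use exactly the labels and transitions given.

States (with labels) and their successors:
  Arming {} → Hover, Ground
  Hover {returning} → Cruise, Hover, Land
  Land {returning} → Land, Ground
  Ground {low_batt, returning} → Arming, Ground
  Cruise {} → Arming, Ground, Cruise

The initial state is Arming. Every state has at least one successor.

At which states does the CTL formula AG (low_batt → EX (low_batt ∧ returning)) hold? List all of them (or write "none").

States satisfying low_batt → EX (low_batt ∧ returning): {Arming, Hover, Land, Ground, Cruise}.
States satisfying AG (low_batt → EX (low_batt ∧ returning)): {Arming, Hover, Land, Ground, Cruise}.

{Arming, Hover, Land, Ground, Cruise}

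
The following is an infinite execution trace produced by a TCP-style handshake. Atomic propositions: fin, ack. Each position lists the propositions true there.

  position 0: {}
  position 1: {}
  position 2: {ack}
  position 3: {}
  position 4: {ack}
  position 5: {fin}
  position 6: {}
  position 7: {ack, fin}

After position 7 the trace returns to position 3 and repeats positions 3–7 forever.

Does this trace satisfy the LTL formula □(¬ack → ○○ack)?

Does not hold

¬ack → ○○ack must hold at every position from 0 onward. It fails at position 1, so □(¬ack → ○○ack) is false.
Positions where ¬ack holds: 0, 1, 3, 5, 6.
Check ○○ack at each: 0→ok, 1→fails, 3→fails, 5→ok, 6→fails.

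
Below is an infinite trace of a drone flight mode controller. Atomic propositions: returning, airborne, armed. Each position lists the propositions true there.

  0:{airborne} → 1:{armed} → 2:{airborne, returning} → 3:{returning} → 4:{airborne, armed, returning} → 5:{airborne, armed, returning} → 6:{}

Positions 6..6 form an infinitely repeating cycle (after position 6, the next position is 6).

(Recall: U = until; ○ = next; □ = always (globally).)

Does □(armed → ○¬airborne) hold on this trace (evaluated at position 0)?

No

armed → ○¬airborne must hold at every position from 0 onward. It fails at position 1, so □(armed → ○¬airborne) is false.
Positions where armed holds: 1, 4, 5.
Check ○¬airborne at each: 1→fails, 4→fails, 5→ok.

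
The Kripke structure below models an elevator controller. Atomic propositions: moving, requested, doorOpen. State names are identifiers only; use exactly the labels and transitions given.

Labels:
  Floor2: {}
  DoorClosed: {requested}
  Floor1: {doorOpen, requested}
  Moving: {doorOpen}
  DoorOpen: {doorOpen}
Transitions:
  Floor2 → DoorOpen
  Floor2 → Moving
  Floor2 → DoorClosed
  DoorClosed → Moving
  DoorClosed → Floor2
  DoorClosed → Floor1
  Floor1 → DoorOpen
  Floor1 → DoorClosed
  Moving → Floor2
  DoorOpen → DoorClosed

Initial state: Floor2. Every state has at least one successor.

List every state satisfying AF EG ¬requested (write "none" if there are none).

States satisfying EG ¬requested: {Floor2, Moving}.
States satisfying AF EG ¬requested: {Floor2, Moving}.

{Floor2, Moving}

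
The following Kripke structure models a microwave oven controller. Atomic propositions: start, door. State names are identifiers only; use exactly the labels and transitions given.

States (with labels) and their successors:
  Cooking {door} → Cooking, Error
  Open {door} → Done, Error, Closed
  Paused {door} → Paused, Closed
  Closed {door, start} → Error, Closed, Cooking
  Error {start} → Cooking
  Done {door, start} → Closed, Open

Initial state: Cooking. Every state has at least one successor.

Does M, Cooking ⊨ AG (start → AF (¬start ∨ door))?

States satisfying start → AF (¬start ∨ door): {Cooking, Open, Paused, Closed, Error, Done}.
States satisfying AG (start → AF (¬start ∨ door)): {Cooking, Open, Paused, Closed, Error, Done}.
Every state reachable from Cooking satisfies start → AF (¬start ∨ door).
Cooking ∈ Sat(AG (start → AF (¬start ∨ door))).

Yes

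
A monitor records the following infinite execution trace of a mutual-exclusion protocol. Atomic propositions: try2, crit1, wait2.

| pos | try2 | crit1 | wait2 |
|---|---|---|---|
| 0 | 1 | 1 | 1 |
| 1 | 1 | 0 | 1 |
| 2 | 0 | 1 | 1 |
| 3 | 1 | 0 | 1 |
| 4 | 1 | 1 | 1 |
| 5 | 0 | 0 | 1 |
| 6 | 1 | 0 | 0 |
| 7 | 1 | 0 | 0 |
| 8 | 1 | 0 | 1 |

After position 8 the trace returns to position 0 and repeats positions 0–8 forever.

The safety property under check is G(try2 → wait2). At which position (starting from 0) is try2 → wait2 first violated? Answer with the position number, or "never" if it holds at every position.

6

Check try2 → wait2 at each position in order: 0 ✓, 1 ✓, 2 ✓, 3 ✓, 4 ✓, 5 ✓.
At position 6 the labels are {try2}, so try2 → wait2 is false there. This is the first violation.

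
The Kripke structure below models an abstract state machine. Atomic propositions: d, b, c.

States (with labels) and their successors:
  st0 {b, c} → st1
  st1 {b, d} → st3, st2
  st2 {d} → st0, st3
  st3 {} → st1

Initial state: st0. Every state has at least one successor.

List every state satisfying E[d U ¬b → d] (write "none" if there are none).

States satisfying d: {st1, st2}.
States satisfying ¬b → d: {st0, st1, st2}.
States satisfying E[d U ¬b → d]: {st0, st1, st2}.

{st0, st1, st2}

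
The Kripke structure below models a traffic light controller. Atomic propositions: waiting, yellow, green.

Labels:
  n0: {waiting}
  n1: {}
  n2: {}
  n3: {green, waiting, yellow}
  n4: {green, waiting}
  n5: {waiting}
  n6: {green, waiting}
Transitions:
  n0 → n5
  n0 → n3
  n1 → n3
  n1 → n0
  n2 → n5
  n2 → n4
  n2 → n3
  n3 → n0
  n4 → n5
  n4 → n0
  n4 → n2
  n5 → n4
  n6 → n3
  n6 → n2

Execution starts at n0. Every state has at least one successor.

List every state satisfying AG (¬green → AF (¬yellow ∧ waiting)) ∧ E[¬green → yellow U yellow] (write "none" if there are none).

States satisfying ¬green → AF (¬yellow ∧ waiting): {n0, n1, n2, n3, n4, n5, n6}.
States satisfying AG (¬green → AF (¬yellow ∧ waiting)): {n0, n1, n2, n3, n4, n5, n6}.
States satisfying ¬green → yellow: {n3, n4, n6}.
States satisfying yellow: {n3}.
States satisfying E[¬green → yellow U yellow]: {n3, n6}.
States satisfying AG (¬green → AF (¬yellow ∧ waiting)) ∧ E[¬green → yellow U yellow]: {n3, n6}.

{n3, n6}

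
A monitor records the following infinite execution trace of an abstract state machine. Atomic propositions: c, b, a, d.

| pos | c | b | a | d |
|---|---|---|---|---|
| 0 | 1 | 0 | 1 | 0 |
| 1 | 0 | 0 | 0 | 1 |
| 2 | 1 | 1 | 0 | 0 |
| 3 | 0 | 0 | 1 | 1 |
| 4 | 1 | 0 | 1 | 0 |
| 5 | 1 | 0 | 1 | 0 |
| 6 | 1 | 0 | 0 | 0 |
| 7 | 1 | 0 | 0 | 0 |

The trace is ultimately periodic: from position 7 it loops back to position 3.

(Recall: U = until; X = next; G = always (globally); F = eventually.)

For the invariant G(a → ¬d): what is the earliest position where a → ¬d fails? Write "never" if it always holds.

Check a → ¬d at each position in order: 0 ✓, 1 ✓, 2 ✓.
At position 3 the labels are {a, d}, so a → ¬d is false there. This is the first violation.

3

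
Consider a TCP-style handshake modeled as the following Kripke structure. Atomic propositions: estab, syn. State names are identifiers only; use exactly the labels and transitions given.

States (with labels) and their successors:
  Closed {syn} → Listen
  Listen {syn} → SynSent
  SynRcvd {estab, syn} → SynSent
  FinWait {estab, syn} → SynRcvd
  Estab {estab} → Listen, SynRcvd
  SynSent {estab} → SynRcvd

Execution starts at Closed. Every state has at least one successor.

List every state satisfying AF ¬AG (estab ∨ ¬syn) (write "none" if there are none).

States satisfying ¬AG (estab ∨ ¬syn): {Closed, Listen, Estab}.
States satisfying AF ¬AG (estab ∨ ¬syn): {Closed, Listen, Estab}.

{Closed, Listen, Estab}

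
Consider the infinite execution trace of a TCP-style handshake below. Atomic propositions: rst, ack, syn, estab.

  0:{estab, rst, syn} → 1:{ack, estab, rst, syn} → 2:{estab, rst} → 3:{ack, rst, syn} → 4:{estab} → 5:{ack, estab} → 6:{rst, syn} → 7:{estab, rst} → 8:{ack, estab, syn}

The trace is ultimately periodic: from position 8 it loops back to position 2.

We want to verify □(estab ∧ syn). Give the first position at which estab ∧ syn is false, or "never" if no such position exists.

2

Check estab ∧ syn at each position in order: 0 ✓, 1 ✓.
At position 2 the labels are {estab, rst}, so estab ∧ syn is false there. This is the first violation.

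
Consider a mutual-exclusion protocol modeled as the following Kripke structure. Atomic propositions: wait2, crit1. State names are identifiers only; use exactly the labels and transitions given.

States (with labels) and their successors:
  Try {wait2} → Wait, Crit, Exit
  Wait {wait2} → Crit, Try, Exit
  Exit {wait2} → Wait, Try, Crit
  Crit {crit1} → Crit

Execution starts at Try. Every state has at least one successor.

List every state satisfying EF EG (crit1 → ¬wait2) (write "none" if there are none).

{Try, Wait, Exit, Crit}

States satisfying EG (crit1 → ¬wait2): {Try, Wait, Exit, Crit}.
States satisfying EF EG (crit1 → ¬wait2): {Try, Wait, Exit, Crit}.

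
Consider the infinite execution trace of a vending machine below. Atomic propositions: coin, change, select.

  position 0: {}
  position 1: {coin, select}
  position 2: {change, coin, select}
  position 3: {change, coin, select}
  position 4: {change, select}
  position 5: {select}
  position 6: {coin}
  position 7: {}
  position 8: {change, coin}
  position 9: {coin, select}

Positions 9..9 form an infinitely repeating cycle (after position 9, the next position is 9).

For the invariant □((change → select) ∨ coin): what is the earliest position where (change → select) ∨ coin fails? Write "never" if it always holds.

never

(change → select) ∨ coin holds at every position 0..9, and those are all the positions the trace ever visits, so the invariant □((change → select) ∨ coin) is never violated.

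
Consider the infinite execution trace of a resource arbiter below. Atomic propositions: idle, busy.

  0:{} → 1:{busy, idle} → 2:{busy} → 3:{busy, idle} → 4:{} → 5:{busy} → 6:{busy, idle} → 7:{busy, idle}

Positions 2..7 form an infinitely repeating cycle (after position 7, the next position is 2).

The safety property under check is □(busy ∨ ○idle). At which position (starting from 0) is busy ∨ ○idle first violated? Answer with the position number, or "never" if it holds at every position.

Check busy ∨ ○idle at each position in order: 0 ✓, 1 ✓, 2 ✓, 3 ✓.
At position 4 the labels are {} and the next position 5 has {busy}, so busy ∨ ○idle is false there. This is the first violation.

4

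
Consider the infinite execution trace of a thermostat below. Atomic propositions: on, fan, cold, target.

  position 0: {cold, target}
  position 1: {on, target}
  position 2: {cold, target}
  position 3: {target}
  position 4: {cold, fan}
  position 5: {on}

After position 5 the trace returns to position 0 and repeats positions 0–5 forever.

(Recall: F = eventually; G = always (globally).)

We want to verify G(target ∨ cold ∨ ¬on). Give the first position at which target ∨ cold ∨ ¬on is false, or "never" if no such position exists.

5

Check target ∨ cold ∨ ¬on at each position in order: 0 ✓, 1 ✓, 2 ✓, 3 ✓, 4 ✓.
At position 5 the labels are {on}, so target ∨ cold ∨ ¬on is false there. This is the first violation.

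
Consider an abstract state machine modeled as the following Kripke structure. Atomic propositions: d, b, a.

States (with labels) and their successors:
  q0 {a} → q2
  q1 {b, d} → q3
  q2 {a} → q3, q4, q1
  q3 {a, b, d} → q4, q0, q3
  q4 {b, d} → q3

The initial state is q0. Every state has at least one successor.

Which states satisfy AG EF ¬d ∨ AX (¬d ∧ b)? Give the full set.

{q0, q1, q2, q3, q4}

States satisfying EF ¬d: {q0, q1, q2, q3, q4}.
States satisfying AG EF ¬d: {q0, q1, q2, q3, q4}.
States satisfying ¬d ∧ b: ∅.
States satisfying AX (¬d ∧ b): ∅.
States satisfying AG EF ¬d ∨ AX (¬d ∧ b): {q0, q1, q2, q3, q4}.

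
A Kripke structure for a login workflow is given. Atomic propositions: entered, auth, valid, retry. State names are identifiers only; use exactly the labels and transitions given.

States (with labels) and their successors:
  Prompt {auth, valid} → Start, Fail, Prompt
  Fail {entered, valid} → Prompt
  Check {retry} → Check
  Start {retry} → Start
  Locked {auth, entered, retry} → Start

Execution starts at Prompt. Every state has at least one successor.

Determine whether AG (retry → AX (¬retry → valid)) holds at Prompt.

States satisfying retry → AX (¬retry → valid): {Prompt, Fail, Check, Start, Locked}.
States satisfying AG (retry → AX (¬retry → valid)): {Prompt, Fail, Check, Start, Locked}.
Every state reachable from Prompt satisfies retry → AX (¬retry → valid).
Prompt ∈ Sat(AG (retry → AX (¬retry → valid))).

Yes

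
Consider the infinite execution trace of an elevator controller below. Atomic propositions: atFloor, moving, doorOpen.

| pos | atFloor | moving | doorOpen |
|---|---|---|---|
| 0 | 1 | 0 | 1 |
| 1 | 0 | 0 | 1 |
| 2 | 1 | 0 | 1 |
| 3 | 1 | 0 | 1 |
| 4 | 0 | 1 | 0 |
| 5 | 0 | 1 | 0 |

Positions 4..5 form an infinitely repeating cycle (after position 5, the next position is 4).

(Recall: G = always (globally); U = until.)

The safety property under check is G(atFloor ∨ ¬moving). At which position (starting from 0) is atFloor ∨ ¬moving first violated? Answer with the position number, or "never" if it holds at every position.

Check atFloor ∨ ¬moving at each position in order: 0 ✓, 1 ✓, 2 ✓, 3 ✓.
At position 4 the labels are {moving}, so atFloor ∨ ¬moving is false there. This is the first violation.

4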